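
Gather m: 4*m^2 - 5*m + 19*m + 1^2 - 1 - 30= 4*m^2 + 14*m - 30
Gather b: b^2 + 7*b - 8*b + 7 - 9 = b^2 - b - 2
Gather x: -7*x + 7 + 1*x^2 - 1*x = x^2 - 8*x + 7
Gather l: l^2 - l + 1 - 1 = l^2 - l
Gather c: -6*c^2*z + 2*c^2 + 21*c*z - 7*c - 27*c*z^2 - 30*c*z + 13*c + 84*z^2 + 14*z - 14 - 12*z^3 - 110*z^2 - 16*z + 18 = c^2*(2 - 6*z) + c*(-27*z^2 - 9*z + 6) - 12*z^3 - 26*z^2 - 2*z + 4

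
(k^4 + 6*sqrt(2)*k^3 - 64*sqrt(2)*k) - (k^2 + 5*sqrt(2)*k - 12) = k^4 + 6*sqrt(2)*k^3 - k^2 - 69*sqrt(2)*k + 12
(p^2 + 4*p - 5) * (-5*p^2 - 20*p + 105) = -5*p^4 - 40*p^3 + 50*p^2 + 520*p - 525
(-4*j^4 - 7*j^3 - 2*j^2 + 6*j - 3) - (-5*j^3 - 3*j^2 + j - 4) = -4*j^4 - 2*j^3 + j^2 + 5*j + 1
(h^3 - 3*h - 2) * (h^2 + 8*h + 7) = h^5 + 8*h^4 + 4*h^3 - 26*h^2 - 37*h - 14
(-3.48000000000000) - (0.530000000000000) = -4.01000000000000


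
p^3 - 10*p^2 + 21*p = p*(p - 7)*(p - 3)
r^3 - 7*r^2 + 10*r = r*(r - 5)*(r - 2)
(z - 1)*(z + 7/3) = z^2 + 4*z/3 - 7/3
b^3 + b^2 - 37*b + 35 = (b - 5)*(b - 1)*(b + 7)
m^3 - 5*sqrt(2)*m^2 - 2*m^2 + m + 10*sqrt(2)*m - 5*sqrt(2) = (m - 1)^2*(m - 5*sqrt(2))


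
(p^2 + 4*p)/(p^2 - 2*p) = (p + 4)/(p - 2)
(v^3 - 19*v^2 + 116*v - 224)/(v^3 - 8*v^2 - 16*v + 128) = (v - 7)/(v + 4)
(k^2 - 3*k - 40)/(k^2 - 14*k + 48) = (k + 5)/(k - 6)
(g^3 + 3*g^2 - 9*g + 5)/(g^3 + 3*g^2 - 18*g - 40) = (g^2 - 2*g + 1)/(g^2 - 2*g - 8)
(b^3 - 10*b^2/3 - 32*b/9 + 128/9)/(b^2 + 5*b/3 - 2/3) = (9*b^2 - 48*b + 64)/(3*(3*b - 1))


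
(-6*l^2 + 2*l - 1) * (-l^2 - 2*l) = 6*l^4 + 10*l^3 - 3*l^2 + 2*l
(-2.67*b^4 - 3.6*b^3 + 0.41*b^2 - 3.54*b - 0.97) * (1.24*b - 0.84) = -3.3108*b^5 - 2.2212*b^4 + 3.5324*b^3 - 4.734*b^2 + 1.7708*b + 0.8148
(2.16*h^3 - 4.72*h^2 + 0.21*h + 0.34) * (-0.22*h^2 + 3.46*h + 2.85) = -0.4752*h^5 + 8.512*h^4 - 10.2214*h^3 - 12.8002*h^2 + 1.7749*h + 0.969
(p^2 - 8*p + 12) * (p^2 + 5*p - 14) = p^4 - 3*p^3 - 42*p^2 + 172*p - 168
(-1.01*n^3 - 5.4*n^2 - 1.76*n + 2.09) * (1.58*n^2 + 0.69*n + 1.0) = -1.5958*n^5 - 9.2289*n^4 - 7.5168*n^3 - 3.3122*n^2 - 0.3179*n + 2.09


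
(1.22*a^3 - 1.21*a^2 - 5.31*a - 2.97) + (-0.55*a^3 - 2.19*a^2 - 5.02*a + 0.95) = 0.67*a^3 - 3.4*a^2 - 10.33*a - 2.02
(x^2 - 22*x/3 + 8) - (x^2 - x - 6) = 14 - 19*x/3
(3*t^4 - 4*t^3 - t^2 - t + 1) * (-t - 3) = -3*t^5 - 5*t^4 + 13*t^3 + 4*t^2 + 2*t - 3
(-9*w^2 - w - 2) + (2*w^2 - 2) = -7*w^2 - w - 4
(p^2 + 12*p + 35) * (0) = 0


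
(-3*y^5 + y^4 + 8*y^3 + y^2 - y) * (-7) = 21*y^5 - 7*y^4 - 56*y^3 - 7*y^2 + 7*y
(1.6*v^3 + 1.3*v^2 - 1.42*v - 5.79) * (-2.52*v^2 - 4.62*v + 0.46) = -4.032*v^5 - 10.668*v^4 - 1.6916*v^3 + 21.7492*v^2 + 26.0966*v - 2.6634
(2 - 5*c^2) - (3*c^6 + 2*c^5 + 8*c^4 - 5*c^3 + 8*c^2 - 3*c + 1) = -3*c^6 - 2*c^5 - 8*c^4 + 5*c^3 - 13*c^2 + 3*c + 1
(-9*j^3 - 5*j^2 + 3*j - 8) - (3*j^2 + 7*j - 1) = -9*j^3 - 8*j^2 - 4*j - 7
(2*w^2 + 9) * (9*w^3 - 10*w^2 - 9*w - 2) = 18*w^5 - 20*w^4 + 63*w^3 - 94*w^2 - 81*w - 18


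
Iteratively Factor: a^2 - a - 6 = (a + 2)*(a - 3)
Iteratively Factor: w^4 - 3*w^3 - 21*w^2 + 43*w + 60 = (w + 4)*(w^3 - 7*w^2 + 7*w + 15) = (w - 3)*(w + 4)*(w^2 - 4*w - 5) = (w - 5)*(w - 3)*(w + 4)*(w + 1)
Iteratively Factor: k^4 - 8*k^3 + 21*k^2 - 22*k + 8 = (k - 4)*(k^3 - 4*k^2 + 5*k - 2) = (k - 4)*(k - 1)*(k^2 - 3*k + 2) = (k - 4)*(k - 2)*(k - 1)*(k - 1)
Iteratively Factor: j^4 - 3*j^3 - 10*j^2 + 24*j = (j - 4)*(j^3 + j^2 - 6*j) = (j - 4)*(j + 3)*(j^2 - 2*j) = (j - 4)*(j - 2)*(j + 3)*(j)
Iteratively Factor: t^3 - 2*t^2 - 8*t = (t - 4)*(t^2 + 2*t) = (t - 4)*(t + 2)*(t)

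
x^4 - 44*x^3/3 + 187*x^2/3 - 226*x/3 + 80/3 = (x - 8)*(x - 5)*(x - 1)*(x - 2/3)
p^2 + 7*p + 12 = (p + 3)*(p + 4)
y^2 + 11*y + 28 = (y + 4)*(y + 7)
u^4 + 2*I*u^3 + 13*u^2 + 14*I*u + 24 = (u - 3*I)*(u - I)*(u + 2*I)*(u + 4*I)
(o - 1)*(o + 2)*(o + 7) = o^3 + 8*o^2 + 5*o - 14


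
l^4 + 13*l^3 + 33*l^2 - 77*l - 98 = (l - 2)*(l + 1)*(l + 7)^2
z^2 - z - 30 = (z - 6)*(z + 5)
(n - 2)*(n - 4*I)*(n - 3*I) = n^3 - 2*n^2 - 7*I*n^2 - 12*n + 14*I*n + 24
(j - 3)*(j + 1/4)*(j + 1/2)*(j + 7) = j^4 + 19*j^3/4 - 143*j^2/8 - 61*j/4 - 21/8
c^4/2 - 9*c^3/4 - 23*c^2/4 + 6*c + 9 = (c/2 + 1)*(c - 6)*(c - 3/2)*(c + 1)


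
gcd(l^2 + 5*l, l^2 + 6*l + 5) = l + 5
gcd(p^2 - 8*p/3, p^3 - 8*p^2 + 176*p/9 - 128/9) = p - 8/3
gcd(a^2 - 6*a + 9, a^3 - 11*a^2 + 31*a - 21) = a - 3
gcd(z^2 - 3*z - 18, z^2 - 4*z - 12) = z - 6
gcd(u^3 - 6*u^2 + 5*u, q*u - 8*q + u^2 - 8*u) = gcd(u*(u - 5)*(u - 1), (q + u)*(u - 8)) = 1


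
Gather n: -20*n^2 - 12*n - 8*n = -20*n^2 - 20*n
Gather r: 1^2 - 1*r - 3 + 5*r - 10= 4*r - 12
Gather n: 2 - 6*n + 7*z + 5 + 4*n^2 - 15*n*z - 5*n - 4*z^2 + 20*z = 4*n^2 + n*(-15*z - 11) - 4*z^2 + 27*z + 7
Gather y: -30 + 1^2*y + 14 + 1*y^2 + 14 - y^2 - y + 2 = 0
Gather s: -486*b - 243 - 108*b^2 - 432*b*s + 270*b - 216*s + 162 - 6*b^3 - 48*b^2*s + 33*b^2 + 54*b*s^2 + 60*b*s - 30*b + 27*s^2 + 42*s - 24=-6*b^3 - 75*b^2 - 246*b + s^2*(54*b + 27) + s*(-48*b^2 - 372*b - 174) - 105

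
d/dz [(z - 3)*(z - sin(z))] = z + (3 - z)*(cos(z) - 1) - sin(z)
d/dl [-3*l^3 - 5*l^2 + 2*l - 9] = -9*l^2 - 10*l + 2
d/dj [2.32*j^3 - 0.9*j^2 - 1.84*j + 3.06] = 6.96*j^2 - 1.8*j - 1.84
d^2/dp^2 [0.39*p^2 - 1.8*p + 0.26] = 0.780000000000000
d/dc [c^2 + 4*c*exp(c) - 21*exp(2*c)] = 4*c*exp(c) + 2*c - 42*exp(2*c) + 4*exp(c)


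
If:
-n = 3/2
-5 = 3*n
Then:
No Solution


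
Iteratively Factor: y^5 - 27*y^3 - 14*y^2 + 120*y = (y - 2)*(y^4 + 2*y^3 - 23*y^2 - 60*y) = (y - 5)*(y - 2)*(y^3 + 7*y^2 + 12*y) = y*(y - 5)*(y - 2)*(y^2 + 7*y + 12) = y*(y - 5)*(y - 2)*(y + 3)*(y + 4)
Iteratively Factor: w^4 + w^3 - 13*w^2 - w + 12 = (w - 3)*(w^3 + 4*w^2 - w - 4) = (w - 3)*(w + 1)*(w^2 + 3*w - 4) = (w - 3)*(w - 1)*(w + 1)*(w + 4)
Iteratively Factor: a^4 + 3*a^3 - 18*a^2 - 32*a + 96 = (a - 3)*(a^3 + 6*a^2 - 32) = (a - 3)*(a + 4)*(a^2 + 2*a - 8) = (a - 3)*(a - 2)*(a + 4)*(a + 4)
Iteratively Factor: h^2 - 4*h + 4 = (h - 2)*(h - 2)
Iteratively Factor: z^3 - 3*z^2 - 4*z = (z)*(z^2 - 3*z - 4) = z*(z + 1)*(z - 4)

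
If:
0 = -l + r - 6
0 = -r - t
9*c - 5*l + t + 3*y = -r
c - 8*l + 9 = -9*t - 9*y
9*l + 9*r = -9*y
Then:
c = -459/304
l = -873/304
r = 951/304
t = -951/304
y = -39/152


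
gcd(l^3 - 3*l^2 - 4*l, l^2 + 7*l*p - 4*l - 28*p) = l - 4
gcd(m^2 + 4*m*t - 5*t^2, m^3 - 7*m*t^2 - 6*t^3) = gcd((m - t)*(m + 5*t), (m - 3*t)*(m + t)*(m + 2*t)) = 1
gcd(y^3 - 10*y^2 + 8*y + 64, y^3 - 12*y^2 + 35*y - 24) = y - 8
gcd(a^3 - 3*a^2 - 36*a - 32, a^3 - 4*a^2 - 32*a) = a^2 - 4*a - 32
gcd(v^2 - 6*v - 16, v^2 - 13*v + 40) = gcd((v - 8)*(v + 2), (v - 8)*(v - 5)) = v - 8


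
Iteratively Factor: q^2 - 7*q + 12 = (q - 4)*(q - 3)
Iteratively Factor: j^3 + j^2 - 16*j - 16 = (j + 4)*(j^2 - 3*j - 4) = (j - 4)*(j + 4)*(j + 1)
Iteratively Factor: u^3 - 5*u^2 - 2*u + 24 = (u + 2)*(u^2 - 7*u + 12) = (u - 3)*(u + 2)*(u - 4)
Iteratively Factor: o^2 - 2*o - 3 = (o - 3)*(o + 1)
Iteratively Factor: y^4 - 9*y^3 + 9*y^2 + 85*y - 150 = (y + 3)*(y^3 - 12*y^2 + 45*y - 50) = (y - 5)*(y + 3)*(y^2 - 7*y + 10) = (y - 5)*(y - 2)*(y + 3)*(y - 5)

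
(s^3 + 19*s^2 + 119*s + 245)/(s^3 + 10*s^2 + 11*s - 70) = (s + 7)/(s - 2)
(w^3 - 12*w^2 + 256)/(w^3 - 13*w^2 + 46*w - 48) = (w^2 - 4*w - 32)/(w^2 - 5*w + 6)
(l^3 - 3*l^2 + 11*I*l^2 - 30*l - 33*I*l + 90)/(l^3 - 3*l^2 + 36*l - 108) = (l + 5*I)/(l - 6*I)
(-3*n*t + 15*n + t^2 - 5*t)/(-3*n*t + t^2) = (t - 5)/t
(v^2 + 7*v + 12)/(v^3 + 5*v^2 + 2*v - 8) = (v + 3)/(v^2 + v - 2)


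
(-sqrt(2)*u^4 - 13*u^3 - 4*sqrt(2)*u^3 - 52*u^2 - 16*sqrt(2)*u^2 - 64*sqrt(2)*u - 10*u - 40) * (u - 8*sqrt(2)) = -sqrt(2)*u^5 - 4*sqrt(2)*u^4 + 3*u^4 + 12*u^3 + 88*sqrt(2)*u^3 + 246*u^2 + 352*sqrt(2)*u^2 + 80*sqrt(2)*u + 984*u + 320*sqrt(2)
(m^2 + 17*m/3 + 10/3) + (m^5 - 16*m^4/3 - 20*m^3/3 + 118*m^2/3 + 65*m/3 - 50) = m^5 - 16*m^4/3 - 20*m^3/3 + 121*m^2/3 + 82*m/3 - 140/3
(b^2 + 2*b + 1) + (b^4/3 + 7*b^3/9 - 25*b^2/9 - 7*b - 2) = b^4/3 + 7*b^3/9 - 16*b^2/9 - 5*b - 1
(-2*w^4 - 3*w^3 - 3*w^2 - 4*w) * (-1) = 2*w^4 + 3*w^3 + 3*w^2 + 4*w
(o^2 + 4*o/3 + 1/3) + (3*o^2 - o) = 4*o^2 + o/3 + 1/3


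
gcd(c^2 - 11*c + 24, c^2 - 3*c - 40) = c - 8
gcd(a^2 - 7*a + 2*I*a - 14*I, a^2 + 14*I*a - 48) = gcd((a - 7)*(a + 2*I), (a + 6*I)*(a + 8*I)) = 1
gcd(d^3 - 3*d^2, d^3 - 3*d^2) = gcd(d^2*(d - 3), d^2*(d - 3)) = d^3 - 3*d^2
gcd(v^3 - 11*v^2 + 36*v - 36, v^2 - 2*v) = v - 2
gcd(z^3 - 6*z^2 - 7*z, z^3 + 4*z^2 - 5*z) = z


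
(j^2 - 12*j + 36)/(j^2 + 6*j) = (j^2 - 12*j + 36)/(j*(j + 6))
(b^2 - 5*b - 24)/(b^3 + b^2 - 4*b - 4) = (b^2 - 5*b - 24)/(b^3 + b^2 - 4*b - 4)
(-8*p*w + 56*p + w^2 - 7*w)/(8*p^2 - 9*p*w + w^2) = (7 - w)/(p - w)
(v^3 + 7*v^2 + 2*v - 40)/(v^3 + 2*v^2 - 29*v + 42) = (v^2 + 9*v + 20)/(v^2 + 4*v - 21)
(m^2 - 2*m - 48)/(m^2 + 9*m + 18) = (m - 8)/(m + 3)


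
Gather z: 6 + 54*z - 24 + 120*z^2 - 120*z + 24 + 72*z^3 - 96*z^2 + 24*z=72*z^3 + 24*z^2 - 42*z + 6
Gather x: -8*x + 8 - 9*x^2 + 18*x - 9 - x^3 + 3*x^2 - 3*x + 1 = -x^3 - 6*x^2 + 7*x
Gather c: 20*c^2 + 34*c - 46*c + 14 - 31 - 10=20*c^2 - 12*c - 27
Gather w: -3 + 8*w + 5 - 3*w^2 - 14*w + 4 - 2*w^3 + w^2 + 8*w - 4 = -2*w^3 - 2*w^2 + 2*w + 2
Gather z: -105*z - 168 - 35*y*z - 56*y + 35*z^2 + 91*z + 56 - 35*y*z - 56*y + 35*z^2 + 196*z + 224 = -112*y + 70*z^2 + z*(182 - 70*y) + 112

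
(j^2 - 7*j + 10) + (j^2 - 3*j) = 2*j^2 - 10*j + 10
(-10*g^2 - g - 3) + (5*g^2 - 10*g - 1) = -5*g^2 - 11*g - 4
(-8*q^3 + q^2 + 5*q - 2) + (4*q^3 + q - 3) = -4*q^3 + q^2 + 6*q - 5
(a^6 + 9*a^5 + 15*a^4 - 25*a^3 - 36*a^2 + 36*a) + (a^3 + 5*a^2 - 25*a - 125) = a^6 + 9*a^5 + 15*a^4 - 24*a^3 - 31*a^2 + 11*a - 125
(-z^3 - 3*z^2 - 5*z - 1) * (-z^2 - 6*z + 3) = z^5 + 9*z^4 + 20*z^3 + 22*z^2 - 9*z - 3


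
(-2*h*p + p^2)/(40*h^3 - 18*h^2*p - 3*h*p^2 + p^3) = p/(-20*h^2 - h*p + p^2)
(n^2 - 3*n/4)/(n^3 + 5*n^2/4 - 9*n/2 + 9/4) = n/(n^2 + 2*n - 3)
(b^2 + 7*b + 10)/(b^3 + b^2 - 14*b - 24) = (b + 5)/(b^2 - b - 12)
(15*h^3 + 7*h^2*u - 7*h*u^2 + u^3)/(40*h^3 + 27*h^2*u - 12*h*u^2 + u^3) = (-3*h + u)/(-8*h + u)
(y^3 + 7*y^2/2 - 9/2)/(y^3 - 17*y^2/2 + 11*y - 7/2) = (2*y^2 + 9*y + 9)/(2*y^2 - 15*y + 7)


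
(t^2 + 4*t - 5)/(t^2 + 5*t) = (t - 1)/t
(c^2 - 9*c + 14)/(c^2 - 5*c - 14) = (c - 2)/(c + 2)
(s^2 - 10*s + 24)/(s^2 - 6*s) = (s - 4)/s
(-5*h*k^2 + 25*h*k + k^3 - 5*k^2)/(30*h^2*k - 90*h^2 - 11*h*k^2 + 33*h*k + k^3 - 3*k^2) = k*(5 - k)/(6*h*k - 18*h - k^2 + 3*k)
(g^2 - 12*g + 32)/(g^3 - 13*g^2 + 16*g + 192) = (g - 4)/(g^2 - 5*g - 24)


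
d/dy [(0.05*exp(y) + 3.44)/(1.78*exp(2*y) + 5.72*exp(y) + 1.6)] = (-(0.05*exp(y) + 3.44)*(3.56*exp(y) + 5.72) + 0.089*exp(2*y) + 0.286*exp(y) + 0.08)*exp(y)/(1.78*exp(2*y) + 5.72*exp(y) + 1.6)^2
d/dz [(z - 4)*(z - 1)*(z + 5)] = 3*z^2 - 21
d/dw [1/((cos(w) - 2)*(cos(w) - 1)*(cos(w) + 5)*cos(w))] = (-23*cos(w) + 3*cos(2*w) + cos(3*w) + 13)*sin(w)/((cos(w) - 2)^2*(cos(w) - 1)^2*(cos(w) + 5)^2*cos(w)^2)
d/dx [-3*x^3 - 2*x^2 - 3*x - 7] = -9*x^2 - 4*x - 3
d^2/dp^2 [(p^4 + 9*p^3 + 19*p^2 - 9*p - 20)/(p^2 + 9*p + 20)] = 2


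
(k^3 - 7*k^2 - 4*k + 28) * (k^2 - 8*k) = k^5 - 15*k^4 + 52*k^3 + 60*k^2 - 224*k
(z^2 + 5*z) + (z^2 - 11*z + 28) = 2*z^2 - 6*z + 28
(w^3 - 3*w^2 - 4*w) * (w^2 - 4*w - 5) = w^5 - 7*w^4 + 3*w^3 + 31*w^2 + 20*w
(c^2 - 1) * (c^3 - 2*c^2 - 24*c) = c^5 - 2*c^4 - 25*c^3 + 2*c^2 + 24*c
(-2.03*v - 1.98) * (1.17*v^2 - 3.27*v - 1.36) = -2.3751*v^3 + 4.3215*v^2 + 9.2354*v + 2.6928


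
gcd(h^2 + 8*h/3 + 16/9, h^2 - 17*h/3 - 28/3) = h + 4/3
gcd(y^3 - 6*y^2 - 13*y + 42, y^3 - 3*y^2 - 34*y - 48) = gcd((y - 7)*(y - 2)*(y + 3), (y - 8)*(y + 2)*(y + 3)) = y + 3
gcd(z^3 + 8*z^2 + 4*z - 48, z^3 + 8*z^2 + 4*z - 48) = z^3 + 8*z^2 + 4*z - 48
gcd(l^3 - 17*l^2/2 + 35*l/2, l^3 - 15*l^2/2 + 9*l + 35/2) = l^2 - 17*l/2 + 35/2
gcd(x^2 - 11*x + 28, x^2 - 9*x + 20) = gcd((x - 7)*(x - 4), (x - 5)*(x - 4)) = x - 4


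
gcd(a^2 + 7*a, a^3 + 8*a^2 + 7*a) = a^2 + 7*a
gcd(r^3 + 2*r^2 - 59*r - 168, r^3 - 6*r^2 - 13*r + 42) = r + 3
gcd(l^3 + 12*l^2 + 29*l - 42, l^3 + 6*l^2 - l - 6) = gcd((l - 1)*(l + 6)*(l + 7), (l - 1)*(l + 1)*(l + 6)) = l^2 + 5*l - 6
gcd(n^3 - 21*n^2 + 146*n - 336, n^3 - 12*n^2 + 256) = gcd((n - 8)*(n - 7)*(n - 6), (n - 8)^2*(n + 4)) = n - 8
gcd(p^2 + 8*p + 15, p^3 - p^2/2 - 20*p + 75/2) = p + 5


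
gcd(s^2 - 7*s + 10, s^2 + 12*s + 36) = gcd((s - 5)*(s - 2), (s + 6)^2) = 1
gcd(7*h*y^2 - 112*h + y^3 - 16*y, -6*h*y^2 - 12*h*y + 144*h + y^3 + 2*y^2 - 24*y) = y - 4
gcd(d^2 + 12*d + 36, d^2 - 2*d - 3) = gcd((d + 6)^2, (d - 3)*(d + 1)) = 1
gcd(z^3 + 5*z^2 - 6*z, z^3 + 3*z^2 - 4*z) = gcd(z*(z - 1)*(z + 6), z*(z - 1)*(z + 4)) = z^2 - z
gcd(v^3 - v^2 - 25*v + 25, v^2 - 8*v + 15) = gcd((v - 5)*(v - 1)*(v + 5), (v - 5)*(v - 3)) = v - 5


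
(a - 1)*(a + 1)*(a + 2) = a^3 + 2*a^2 - a - 2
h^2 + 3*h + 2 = (h + 1)*(h + 2)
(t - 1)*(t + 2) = t^2 + t - 2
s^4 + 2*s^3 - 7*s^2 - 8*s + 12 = (s - 2)*(s - 1)*(s + 2)*(s + 3)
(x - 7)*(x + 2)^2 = x^3 - 3*x^2 - 24*x - 28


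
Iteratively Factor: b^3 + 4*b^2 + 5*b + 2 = (b + 1)*(b^2 + 3*b + 2) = (b + 1)*(b + 2)*(b + 1)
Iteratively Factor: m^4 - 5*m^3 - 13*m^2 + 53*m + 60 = (m + 1)*(m^3 - 6*m^2 - 7*m + 60) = (m + 1)*(m + 3)*(m^2 - 9*m + 20) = (m - 5)*(m + 1)*(m + 3)*(m - 4)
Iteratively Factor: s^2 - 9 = (s + 3)*(s - 3)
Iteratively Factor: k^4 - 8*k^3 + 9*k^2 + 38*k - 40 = (k + 2)*(k^3 - 10*k^2 + 29*k - 20) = (k - 1)*(k + 2)*(k^2 - 9*k + 20) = (k - 4)*(k - 1)*(k + 2)*(k - 5)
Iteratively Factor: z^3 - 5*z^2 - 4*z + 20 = (z + 2)*(z^2 - 7*z + 10) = (z - 5)*(z + 2)*(z - 2)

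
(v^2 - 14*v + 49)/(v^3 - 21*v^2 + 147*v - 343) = 1/(v - 7)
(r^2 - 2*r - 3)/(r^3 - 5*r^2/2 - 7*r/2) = 2*(r - 3)/(r*(2*r - 7))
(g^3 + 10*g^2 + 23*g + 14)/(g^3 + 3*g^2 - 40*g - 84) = (g + 1)/(g - 6)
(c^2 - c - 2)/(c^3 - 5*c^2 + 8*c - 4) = (c + 1)/(c^2 - 3*c + 2)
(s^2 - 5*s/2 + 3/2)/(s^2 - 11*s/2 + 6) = (s - 1)/(s - 4)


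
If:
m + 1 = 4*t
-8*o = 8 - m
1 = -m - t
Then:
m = -1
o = -9/8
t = 0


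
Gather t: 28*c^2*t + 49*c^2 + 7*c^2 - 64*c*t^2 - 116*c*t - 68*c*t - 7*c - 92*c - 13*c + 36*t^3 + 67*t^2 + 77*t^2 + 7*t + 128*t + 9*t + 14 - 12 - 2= 56*c^2 - 112*c + 36*t^3 + t^2*(144 - 64*c) + t*(28*c^2 - 184*c + 144)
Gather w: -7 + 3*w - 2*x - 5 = 3*w - 2*x - 12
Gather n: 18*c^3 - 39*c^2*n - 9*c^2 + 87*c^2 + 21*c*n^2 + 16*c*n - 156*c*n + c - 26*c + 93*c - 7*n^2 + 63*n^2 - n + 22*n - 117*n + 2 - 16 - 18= 18*c^3 + 78*c^2 + 68*c + n^2*(21*c + 56) + n*(-39*c^2 - 140*c - 96) - 32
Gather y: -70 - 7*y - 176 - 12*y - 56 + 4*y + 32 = -15*y - 270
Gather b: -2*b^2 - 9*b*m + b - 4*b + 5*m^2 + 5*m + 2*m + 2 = -2*b^2 + b*(-9*m - 3) + 5*m^2 + 7*m + 2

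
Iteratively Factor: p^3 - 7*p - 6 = (p - 3)*(p^2 + 3*p + 2) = (p - 3)*(p + 1)*(p + 2)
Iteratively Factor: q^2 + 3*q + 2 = (q + 2)*(q + 1)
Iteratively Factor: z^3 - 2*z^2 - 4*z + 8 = (z + 2)*(z^2 - 4*z + 4) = (z - 2)*(z + 2)*(z - 2)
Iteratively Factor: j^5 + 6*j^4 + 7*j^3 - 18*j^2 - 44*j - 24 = (j + 1)*(j^4 + 5*j^3 + 2*j^2 - 20*j - 24) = (j + 1)*(j + 3)*(j^3 + 2*j^2 - 4*j - 8) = (j + 1)*(j + 2)*(j + 3)*(j^2 - 4) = (j + 1)*(j + 2)^2*(j + 3)*(j - 2)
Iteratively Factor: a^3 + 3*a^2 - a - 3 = (a - 1)*(a^2 + 4*a + 3) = (a - 1)*(a + 3)*(a + 1)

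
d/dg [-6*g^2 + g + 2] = 1 - 12*g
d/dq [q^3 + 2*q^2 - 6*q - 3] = 3*q^2 + 4*q - 6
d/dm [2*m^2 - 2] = 4*m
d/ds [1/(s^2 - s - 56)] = (1 - 2*s)/(-s^2 + s + 56)^2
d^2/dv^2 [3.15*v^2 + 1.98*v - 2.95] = 6.30000000000000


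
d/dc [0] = 0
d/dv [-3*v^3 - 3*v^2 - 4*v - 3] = -9*v^2 - 6*v - 4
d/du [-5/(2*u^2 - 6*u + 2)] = 5*(2*u - 3)/(2*(u^2 - 3*u + 1)^2)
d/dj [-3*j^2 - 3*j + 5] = -6*j - 3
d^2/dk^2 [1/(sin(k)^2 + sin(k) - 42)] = (-4*sin(k)^4 - 3*sin(k)^3 - 163*sin(k)^2 - 36*sin(k) + 86)/(sin(k)^2 + sin(k) - 42)^3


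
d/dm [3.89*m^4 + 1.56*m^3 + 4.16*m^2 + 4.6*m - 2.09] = 15.56*m^3 + 4.68*m^2 + 8.32*m + 4.6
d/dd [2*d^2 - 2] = 4*d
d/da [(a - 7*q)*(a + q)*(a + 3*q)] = 3*a^2 - 6*a*q - 25*q^2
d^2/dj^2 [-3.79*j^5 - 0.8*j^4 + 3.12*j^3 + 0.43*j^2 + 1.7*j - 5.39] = -75.8*j^3 - 9.6*j^2 + 18.72*j + 0.86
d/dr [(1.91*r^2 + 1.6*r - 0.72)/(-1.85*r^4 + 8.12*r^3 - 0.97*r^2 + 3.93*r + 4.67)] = (7.067*r^5 - 6.6292*r^4 - 31.312*r^3 + 26.5975*r^2 + 16.4426*r + 10.3016)/(3.4225*r^8 - 30.044*r^7 + 69.5234*r^6 - 30.2938*r^5 + 47.4851*r^4 + 68.2166*r^3 + 6.3851*r^2 + 36.7062*r + 21.8089)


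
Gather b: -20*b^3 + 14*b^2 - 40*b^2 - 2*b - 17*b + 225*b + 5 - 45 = -20*b^3 - 26*b^2 + 206*b - 40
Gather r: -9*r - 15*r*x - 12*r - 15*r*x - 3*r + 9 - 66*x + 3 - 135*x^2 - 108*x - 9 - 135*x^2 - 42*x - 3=r*(-30*x - 24) - 270*x^2 - 216*x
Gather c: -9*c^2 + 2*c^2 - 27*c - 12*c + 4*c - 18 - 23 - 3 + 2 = -7*c^2 - 35*c - 42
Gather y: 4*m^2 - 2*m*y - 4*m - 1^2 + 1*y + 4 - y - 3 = 4*m^2 - 2*m*y - 4*m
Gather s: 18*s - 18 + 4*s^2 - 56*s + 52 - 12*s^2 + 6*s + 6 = -8*s^2 - 32*s + 40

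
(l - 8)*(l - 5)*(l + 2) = l^3 - 11*l^2 + 14*l + 80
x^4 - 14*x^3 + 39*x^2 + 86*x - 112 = (x - 8)*(x - 7)*(x - 1)*(x + 2)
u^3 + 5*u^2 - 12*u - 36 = (u - 3)*(u + 2)*(u + 6)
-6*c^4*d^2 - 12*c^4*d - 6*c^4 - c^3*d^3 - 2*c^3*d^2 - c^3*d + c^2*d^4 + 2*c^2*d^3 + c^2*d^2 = (-3*c + d)*(2*c + d)*(c*d + c)^2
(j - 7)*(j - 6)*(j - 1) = j^3 - 14*j^2 + 55*j - 42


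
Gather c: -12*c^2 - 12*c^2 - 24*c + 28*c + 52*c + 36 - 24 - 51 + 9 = -24*c^2 + 56*c - 30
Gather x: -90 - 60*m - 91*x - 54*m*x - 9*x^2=-60*m - 9*x^2 + x*(-54*m - 91) - 90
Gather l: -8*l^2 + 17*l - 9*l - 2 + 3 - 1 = -8*l^2 + 8*l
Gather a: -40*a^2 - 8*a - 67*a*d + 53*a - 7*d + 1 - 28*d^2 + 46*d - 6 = -40*a^2 + a*(45 - 67*d) - 28*d^2 + 39*d - 5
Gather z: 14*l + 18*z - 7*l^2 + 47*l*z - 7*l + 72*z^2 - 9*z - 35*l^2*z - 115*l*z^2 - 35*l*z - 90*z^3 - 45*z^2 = -7*l^2 + 7*l - 90*z^3 + z^2*(27 - 115*l) + z*(-35*l^2 + 12*l + 9)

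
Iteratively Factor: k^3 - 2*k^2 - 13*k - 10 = (k + 2)*(k^2 - 4*k - 5) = (k + 1)*(k + 2)*(k - 5)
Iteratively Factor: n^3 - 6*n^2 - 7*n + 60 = (n - 4)*(n^2 - 2*n - 15) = (n - 5)*(n - 4)*(n + 3)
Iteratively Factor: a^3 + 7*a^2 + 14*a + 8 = (a + 1)*(a^2 + 6*a + 8) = (a + 1)*(a + 4)*(a + 2)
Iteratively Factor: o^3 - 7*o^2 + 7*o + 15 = (o - 3)*(o^2 - 4*o - 5) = (o - 5)*(o - 3)*(o + 1)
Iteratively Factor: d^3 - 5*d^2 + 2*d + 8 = (d - 2)*(d^2 - 3*d - 4) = (d - 2)*(d + 1)*(d - 4)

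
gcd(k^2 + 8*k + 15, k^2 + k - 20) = k + 5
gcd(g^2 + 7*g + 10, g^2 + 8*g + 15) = g + 5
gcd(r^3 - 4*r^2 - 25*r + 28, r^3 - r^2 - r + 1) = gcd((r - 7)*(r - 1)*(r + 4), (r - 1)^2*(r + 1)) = r - 1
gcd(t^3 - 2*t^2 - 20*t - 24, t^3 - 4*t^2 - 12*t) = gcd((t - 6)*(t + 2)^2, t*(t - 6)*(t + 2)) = t^2 - 4*t - 12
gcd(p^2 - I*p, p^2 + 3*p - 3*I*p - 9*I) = 1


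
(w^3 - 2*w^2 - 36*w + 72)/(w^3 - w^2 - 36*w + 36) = (w - 2)/(w - 1)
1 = 1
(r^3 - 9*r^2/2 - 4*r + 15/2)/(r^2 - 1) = (2*r^2 - 7*r - 15)/(2*(r + 1))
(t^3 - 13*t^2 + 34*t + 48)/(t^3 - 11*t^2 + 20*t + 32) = (t - 6)/(t - 4)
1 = 1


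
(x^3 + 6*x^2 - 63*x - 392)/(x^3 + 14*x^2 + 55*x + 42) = (x^2 - x - 56)/(x^2 + 7*x + 6)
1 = 1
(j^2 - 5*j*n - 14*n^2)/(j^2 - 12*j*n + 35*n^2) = (j + 2*n)/(j - 5*n)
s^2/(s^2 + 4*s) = s/(s + 4)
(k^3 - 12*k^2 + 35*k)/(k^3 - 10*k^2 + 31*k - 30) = k*(k - 7)/(k^2 - 5*k + 6)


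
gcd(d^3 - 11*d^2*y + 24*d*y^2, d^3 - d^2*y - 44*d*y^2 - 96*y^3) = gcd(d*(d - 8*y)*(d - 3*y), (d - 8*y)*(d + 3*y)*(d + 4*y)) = -d + 8*y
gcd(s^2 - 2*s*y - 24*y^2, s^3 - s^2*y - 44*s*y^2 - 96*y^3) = s + 4*y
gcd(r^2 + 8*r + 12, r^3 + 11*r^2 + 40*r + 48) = 1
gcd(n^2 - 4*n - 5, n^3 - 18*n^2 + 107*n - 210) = n - 5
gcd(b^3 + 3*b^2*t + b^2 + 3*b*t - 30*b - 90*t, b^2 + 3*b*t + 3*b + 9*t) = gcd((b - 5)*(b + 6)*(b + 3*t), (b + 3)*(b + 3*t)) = b + 3*t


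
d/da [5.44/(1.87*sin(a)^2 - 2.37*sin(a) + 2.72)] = (12.8928 - 20.3456*sin(a))*cos(a)/(1.87*sin(a)^2 - 2.37*sin(a) + 2.72)^2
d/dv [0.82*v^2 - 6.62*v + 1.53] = 1.64*v - 6.62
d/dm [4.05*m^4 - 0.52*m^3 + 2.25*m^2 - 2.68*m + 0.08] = 16.2*m^3 - 1.56*m^2 + 4.5*m - 2.68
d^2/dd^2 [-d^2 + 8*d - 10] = -2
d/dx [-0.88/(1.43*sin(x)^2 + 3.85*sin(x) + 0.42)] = (2.5168*sin(x) + 3.388)*cos(x)/(1.43*sin(x)^2 + 3.85*sin(x) + 0.42)^2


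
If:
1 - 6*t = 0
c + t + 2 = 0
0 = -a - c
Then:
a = 13/6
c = -13/6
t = 1/6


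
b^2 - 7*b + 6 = (b - 6)*(b - 1)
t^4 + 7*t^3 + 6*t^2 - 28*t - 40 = (t - 2)*(t + 2)^2*(t + 5)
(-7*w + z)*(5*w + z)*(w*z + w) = -35*w^3*z - 35*w^3 - 2*w^2*z^2 - 2*w^2*z + w*z^3 + w*z^2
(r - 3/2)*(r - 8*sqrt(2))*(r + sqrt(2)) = r^3 - 7*sqrt(2)*r^2 - 3*r^2/2 - 16*r + 21*sqrt(2)*r/2 + 24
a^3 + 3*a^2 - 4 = (a - 1)*(a + 2)^2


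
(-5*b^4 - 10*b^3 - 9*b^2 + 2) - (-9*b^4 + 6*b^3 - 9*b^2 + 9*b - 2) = 4*b^4 - 16*b^3 - 9*b + 4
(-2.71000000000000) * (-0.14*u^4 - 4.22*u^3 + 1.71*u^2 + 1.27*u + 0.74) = 0.3794*u^4 + 11.4362*u^3 - 4.6341*u^2 - 3.4417*u - 2.0054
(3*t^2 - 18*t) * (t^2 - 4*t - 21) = 3*t^4 - 30*t^3 + 9*t^2 + 378*t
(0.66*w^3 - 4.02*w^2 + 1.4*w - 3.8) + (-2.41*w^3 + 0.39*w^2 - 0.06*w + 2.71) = -1.75*w^3 - 3.63*w^2 + 1.34*w - 1.09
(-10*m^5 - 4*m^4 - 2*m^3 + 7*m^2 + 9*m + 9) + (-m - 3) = -10*m^5 - 4*m^4 - 2*m^3 + 7*m^2 + 8*m + 6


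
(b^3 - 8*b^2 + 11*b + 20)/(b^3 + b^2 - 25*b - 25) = (b - 4)/(b + 5)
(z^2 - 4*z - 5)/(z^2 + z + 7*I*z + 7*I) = (z - 5)/(z + 7*I)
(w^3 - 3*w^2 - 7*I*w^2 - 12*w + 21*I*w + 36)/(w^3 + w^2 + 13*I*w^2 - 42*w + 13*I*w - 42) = (w^3 + w^2*(-3 - 7*I) + w*(-12 + 21*I) + 36)/(w^3 + w^2*(1 + 13*I) + w*(-42 + 13*I) - 42)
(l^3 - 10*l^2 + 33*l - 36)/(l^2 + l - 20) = (l^2 - 6*l + 9)/(l + 5)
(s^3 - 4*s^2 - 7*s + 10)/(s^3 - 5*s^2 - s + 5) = (s + 2)/(s + 1)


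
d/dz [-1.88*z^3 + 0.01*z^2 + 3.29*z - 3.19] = -5.64*z^2 + 0.02*z + 3.29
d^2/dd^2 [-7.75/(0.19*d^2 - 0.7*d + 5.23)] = (0.55955*d^2 - 2.0615*d - 7.75*(0.38*d - 0.7)*(0.76*d - 1.4) + 15.40235)/(0.19*d^2 - 0.7*d + 5.23)^3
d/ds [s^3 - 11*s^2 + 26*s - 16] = 3*s^2 - 22*s + 26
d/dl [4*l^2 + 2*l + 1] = 8*l + 2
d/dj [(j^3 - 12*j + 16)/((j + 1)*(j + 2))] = (j^4 + 6*j^3 + 18*j^2 - 32*j - 72)/(j^4 + 6*j^3 + 13*j^2 + 12*j + 4)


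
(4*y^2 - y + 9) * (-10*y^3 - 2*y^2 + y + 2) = -40*y^5 + 2*y^4 - 84*y^3 - 11*y^2 + 7*y + 18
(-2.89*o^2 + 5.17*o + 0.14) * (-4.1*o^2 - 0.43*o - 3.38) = 11.849*o^4 - 19.9543*o^3 + 6.9711*o^2 - 17.5348*o - 0.4732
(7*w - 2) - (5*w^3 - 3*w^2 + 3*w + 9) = -5*w^3 + 3*w^2 + 4*w - 11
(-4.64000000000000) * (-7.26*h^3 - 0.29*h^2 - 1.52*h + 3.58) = 33.6864*h^3 + 1.3456*h^2 + 7.0528*h - 16.6112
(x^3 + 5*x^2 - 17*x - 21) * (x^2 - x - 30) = x^5 + 4*x^4 - 52*x^3 - 154*x^2 + 531*x + 630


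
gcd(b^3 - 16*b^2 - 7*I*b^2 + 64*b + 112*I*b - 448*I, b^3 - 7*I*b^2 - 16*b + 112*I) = b - 7*I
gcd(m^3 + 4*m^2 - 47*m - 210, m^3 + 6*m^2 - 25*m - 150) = m^2 + 11*m + 30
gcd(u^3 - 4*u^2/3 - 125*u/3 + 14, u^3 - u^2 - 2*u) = 1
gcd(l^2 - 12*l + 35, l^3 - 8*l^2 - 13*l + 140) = l^2 - 12*l + 35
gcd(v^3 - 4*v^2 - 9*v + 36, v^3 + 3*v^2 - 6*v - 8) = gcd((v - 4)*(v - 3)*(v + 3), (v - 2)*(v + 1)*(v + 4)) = 1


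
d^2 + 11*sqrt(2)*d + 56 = (d + 4*sqrt(2))*(d + 7*sqrt(2))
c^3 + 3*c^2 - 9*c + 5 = (c - 1)^2*(c + 5)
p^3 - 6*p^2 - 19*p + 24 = (p - 8)*(p - 1)*(p + 3)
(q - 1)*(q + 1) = q^2 - 1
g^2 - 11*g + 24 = (g - 8)*(g - 3)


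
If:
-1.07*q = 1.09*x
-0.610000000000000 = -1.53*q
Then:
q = 0.40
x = -0.39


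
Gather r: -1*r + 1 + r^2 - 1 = r^2 - r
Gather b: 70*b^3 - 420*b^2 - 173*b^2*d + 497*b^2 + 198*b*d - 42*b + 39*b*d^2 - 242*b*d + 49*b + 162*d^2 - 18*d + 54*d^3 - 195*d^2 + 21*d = 70*b^3 + b^2*(77 - 173*d) + b*(39*d^2 - 44*d + 7) + 54*d^3 - 33*d^2 + 3*d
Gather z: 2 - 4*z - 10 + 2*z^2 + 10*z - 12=2*z^2 + 6*z - 20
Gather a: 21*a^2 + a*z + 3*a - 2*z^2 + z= 21*a^2 + a*(z + 3) - 2*z^2 + z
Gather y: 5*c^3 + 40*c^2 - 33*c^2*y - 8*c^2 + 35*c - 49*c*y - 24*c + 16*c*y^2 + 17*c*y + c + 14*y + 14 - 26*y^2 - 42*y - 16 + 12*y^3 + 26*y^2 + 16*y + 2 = 5*c^3 + 32*c^2 + 16*c*y^2 + 12*c + 12*y^3 + y*(-33*c^2 - 32*c - 12)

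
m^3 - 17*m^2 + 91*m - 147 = (m - 7)^2*(m - 3)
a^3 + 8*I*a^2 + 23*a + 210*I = (a - 5*I)*(a + 6*I)*(a + 7*I)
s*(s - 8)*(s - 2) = s^3 - 10*s^2 + 16*s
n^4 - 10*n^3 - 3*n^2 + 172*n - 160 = (n - 8)*(n - 5)*(n - 1)*(n + 4)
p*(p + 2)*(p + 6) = p^3 + 8*p^2 + 12*p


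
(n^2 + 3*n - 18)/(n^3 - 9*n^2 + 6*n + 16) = (n^2 + 3*n - 18)/(n^3 - 9*n^2 + 6*n + 16)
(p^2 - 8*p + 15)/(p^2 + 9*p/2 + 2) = 2*(p^2 - 8*p + 15)/(2*p^2 + 9*p + 4)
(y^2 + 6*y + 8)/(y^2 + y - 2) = (y + 4)/(y - 1)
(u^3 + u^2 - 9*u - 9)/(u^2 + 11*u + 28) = (u^3 + u^2 - 9*u - 9)/(u^2 + 11*u + 28)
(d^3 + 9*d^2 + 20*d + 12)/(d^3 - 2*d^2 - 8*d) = (d^2 + 7*d + 6)/(d*(d - 4))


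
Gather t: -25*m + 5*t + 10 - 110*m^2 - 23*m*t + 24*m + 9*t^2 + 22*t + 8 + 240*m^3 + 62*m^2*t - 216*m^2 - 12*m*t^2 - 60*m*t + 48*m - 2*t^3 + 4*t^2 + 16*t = 240*m^3 - 326*m^2 + 47*m - 2*t^3 + t^2*(13 - 12*m) + t*(62*m^2 - 83*m + 43) + 18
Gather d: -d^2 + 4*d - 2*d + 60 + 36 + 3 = -d^2 + 2*d + 99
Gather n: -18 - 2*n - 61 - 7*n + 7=-9*n - 72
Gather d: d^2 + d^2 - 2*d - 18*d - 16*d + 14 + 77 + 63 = 2*d^2 - 36*d + 154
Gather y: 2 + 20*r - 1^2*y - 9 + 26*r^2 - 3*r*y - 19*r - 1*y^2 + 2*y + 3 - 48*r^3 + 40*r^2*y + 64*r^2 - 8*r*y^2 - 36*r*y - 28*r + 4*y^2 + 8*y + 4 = -48*r^3 + 90*r^2 - 27*r + y^2*(3 - 8*r) + y*(40*r^2 - 39*r + 9)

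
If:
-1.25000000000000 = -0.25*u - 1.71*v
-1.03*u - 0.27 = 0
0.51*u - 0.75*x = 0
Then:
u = -0.26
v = 0.77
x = -0.18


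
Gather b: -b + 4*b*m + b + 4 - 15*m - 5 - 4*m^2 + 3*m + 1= 4*b*m - 4*m^2 - 12*m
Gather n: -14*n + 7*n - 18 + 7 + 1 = -7*n - 10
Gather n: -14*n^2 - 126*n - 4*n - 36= -14*n^2 - 130*n - 36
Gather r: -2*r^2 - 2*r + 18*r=-2*r^2 + 16*r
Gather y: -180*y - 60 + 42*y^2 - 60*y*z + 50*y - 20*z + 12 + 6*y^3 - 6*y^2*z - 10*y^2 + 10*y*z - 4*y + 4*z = 6*y^3 + y^2*(32 - 6*z) + y*(-50*z - 134) - 16*z - 48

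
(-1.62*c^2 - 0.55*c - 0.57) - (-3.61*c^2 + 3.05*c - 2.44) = 1.99*c^2 - 3.6*c + 1.87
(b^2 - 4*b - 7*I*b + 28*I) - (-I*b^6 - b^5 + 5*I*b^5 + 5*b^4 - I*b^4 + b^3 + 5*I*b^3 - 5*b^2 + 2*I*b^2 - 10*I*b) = I*b^6 + b^5 - 5*I*b^5 - 5*b^4 + I*b^4 - b^3 - 5*I*b^3 + 6*b^2 - 2*I*b^2 - 4*b + 3*I*b + 28*I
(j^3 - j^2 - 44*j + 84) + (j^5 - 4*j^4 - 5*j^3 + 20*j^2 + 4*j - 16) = j^5 - 4*j^4 - 4*j^3 + 19*j^2 - 40*j + 68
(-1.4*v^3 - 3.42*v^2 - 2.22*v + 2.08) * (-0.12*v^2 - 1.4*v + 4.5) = 0.168*v^5 + 2.3704*v^4 - 1.2456*v^3 - 12.5316*v^2 - 12.902*v + 9.36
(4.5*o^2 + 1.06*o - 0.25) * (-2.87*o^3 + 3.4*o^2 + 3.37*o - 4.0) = -12.915*o^5 + 12.2578*o^4 + 19.4865*o^3 - 15.2778*o^2 - 5.0825*o + 1.0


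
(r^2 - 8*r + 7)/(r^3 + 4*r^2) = (r^2 - 8*r + 7)/(r^2*(r + 4))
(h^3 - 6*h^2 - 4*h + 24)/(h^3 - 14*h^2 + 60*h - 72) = (h + 2)/(h - 6)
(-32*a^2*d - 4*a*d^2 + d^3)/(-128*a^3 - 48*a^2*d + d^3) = d/(4*a + d)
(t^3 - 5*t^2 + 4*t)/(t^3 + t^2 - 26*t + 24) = t/(t + 6)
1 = 1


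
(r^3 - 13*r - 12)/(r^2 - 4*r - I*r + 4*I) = (r^2 + 4*r + 3)/(r - I)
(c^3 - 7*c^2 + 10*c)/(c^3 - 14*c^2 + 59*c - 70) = c/(c - 7)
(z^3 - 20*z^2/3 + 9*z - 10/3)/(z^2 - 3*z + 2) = (3*z^2 - 17*z + 10)/(3*(z - 2))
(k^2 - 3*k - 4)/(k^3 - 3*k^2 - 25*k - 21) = (k - 4)/(k^2 - 4*k - 21)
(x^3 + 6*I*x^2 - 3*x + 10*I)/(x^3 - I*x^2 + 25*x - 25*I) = (x + 2*I)/(x - 5*I)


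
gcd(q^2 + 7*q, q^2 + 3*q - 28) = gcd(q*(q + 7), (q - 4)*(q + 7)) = q + 7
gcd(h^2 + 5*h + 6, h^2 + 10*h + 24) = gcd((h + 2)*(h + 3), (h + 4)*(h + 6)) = 1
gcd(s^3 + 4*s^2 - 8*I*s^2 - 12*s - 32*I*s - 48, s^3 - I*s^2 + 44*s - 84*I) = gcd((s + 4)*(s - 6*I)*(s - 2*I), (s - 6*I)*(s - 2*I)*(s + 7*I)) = s^2 - 8*I*s - 12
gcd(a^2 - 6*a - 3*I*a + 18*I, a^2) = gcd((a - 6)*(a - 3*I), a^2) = 1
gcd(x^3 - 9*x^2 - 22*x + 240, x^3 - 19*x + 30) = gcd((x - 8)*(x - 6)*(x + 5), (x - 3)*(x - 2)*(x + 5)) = x + 5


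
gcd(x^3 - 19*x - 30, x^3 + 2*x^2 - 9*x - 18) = x^2 + 5*x + 6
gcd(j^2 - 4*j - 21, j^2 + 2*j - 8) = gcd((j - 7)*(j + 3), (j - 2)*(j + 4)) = 1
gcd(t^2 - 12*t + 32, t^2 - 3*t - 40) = t - 8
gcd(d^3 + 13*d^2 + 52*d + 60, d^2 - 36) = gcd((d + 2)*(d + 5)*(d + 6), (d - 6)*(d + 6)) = d + 6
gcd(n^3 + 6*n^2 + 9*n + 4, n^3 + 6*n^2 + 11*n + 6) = n + 1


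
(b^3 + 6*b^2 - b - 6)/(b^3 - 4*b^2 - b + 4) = (b + 6)/(b - 4)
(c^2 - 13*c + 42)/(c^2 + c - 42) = (c - 7)/(c + 7)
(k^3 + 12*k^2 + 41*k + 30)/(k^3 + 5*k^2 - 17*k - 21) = (k^2 + 11*k + 30)/(k^2 + 4*k - 21)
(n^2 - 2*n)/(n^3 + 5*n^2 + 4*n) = (n - 2)/(n^2 + 5*n + 4)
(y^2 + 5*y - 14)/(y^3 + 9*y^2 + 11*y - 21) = (y - 2)/(y^2 + 2*y - 3)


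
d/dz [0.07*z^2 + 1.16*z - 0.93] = 0.14*z + 1.16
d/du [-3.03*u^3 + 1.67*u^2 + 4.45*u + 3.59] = -9.09*u^2 + 3.34*u + 4.45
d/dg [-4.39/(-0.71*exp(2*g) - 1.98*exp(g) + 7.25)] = (-6.2338*exp(g) - 8.6922)*exp(g)/(0.71*exp(2*g) + 1.98*exp(g) - 7.25)^2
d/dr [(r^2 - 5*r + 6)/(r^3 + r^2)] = (-r^3 + 10*r^2 - 13*r - 12)/(r^3*(r^2 + 2*r + 1))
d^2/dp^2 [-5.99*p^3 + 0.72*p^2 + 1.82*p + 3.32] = 1.44 - 35.94*p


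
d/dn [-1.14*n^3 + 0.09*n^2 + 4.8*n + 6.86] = -3.42*n^2 + 0.18*n + 4.8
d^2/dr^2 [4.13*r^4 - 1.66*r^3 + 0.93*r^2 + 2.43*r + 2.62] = 49.56*r^2 - 9.96*r + 1.86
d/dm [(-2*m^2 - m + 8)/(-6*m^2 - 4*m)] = (m^2 + 48*m + 16)/(2*m^2*(9*m^2 + 12*m + 4))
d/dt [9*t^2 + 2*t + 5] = 18*t + 2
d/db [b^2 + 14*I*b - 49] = 2*b + 14*I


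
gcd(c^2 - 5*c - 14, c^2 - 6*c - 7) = c - 7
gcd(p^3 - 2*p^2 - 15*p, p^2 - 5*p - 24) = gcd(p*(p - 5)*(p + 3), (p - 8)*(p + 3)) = p + 3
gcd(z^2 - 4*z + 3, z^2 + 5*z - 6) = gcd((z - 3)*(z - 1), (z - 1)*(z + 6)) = z - 1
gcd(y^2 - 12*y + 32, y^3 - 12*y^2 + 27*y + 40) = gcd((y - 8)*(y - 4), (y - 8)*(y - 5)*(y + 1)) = y - 8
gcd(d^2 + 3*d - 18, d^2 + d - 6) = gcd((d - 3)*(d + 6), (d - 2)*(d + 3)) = 1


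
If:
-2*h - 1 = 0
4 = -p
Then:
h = -1/2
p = -4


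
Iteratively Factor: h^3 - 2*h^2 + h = (h)*(h^2 - 2*h + 1) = h*(h - 1)*(h - 1)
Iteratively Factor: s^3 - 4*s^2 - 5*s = (s + 1)*(s^2 - 5*s) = s*(s + 1)*(s - 5)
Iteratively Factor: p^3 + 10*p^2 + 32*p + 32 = (p + 2)*(p^2 + 8*p + 16) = (p + 2)*(p + 4)*(p + 4)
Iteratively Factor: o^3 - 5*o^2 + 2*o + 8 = (o - 2)*(o^2 - 3*o - 4) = (o - 2)*(o + 1)*(o - 4)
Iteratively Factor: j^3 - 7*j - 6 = (j + 1)*(j^2 - j - 6) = (j - 3)*(j + 1)*(j + 2)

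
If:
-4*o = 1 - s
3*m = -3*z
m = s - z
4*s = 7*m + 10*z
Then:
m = 0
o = -1/4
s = 0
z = 0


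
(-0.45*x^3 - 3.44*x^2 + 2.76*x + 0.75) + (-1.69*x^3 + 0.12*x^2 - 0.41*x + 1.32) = -2.14*x^3 - 3.32*x^2 + 2.35*x + 2.07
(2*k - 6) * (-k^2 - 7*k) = -2*k^3 - 8*k^2 + 42*k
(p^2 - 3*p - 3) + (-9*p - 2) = p^2 - 12*p - 5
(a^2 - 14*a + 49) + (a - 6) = a^2 - 13*a + 43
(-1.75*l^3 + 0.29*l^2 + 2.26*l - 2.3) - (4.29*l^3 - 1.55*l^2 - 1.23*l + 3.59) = -6.04*l^3 + 1.84*l^2 + 3.49*l - 5.89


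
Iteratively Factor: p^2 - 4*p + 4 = (p - 2)*(p - 2)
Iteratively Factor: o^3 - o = (o + 1)*(o^2 - o) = (o - 1)*(o + 1)*(o)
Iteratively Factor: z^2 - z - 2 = (z - 2)*(z + 1)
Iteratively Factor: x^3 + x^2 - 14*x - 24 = (x + 3)*(x^2 - 2*x - 8) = (x + 2)*(x + 3)*(x - 4)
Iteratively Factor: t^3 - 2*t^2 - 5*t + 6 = (t - 1)*(t^2 - t - 6) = (t - 3)*(t - 1)*(t + 2)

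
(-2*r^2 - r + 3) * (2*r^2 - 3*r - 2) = -4*r^4 + 4*r^3 + 13*r^2 - 7*r - 6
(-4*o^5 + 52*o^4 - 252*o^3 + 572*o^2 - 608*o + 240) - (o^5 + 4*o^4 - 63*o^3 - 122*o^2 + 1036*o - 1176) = -5*o^5 + 48*o^4 - 189*o^3 + 694*o^2 - 1644*o + 1416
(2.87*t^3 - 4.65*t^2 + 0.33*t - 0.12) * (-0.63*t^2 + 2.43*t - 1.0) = -1.8081*t^5 + 9.9036*t^4 - 14.3774*t^3 + 5.5275*t^2 - 0.6216*t + 0.12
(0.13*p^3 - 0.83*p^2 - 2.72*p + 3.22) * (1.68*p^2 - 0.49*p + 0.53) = 0.2184*p^5 - 1.4581*p^4 - 4.094*p^3 + 6.3025*p^2 - 3.0194*p + 1.7066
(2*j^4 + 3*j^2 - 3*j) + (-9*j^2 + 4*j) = 2*j^4 - 6*j^2 + j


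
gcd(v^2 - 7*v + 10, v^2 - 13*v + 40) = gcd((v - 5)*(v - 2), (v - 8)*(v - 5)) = v - 5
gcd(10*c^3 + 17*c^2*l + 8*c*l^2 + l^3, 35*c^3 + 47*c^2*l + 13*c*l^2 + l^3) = 5*c^2 + 6*c*l + l^2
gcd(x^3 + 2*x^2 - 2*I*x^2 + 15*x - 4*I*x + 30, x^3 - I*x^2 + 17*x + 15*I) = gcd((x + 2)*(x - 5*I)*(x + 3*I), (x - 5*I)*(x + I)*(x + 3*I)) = x^2 - 2*I*x + 15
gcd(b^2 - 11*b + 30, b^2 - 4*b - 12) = b - 6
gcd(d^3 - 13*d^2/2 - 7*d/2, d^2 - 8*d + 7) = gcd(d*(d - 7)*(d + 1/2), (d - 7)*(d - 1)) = d - 7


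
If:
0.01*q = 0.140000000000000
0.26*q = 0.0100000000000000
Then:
No Solution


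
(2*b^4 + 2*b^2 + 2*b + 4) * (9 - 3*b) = -6*b^5 + 18*b^4 - 6*b^3 + 12*b^2 + 6*b + 36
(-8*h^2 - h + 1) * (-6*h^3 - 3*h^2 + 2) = 48*h^5 + 30*h^4 - 3*h^3 - 19*h^2 - 2*h + 2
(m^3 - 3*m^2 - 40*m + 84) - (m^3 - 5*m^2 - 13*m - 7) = 2*m^2 - 27*m + 91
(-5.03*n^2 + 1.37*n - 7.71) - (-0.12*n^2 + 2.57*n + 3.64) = -4.91*n^2 - 1.2*n - 11.35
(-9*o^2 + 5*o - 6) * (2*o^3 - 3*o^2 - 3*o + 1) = -18*o^5 + 37*o^4 - 6*o^2 + 23*o - 6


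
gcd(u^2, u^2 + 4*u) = u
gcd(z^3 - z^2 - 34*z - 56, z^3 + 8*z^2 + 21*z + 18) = z + 2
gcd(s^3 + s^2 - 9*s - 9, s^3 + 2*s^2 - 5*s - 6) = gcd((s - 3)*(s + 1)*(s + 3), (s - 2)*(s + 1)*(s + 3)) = s^2 + 4*s + 3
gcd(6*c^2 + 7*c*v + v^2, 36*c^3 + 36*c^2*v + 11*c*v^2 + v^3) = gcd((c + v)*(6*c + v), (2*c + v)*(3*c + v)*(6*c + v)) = 6*c + v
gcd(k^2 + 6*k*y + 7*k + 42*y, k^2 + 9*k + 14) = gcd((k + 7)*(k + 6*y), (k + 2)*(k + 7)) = k + 7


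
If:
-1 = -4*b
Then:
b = 1/4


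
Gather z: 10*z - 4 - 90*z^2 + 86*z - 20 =-90*z^2 + 96*z - 24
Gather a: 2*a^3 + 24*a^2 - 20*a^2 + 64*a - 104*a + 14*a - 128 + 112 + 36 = 2*a^3 + 4*a^2 - 26*a + 20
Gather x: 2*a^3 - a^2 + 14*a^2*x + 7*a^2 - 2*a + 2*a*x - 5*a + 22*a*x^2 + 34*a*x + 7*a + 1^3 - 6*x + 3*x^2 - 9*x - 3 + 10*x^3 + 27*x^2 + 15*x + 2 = 2*a^3 + 6*a^2 + 10*x^3 + x^2*(22*a + 30) + x*(14*a^2 + 36*a)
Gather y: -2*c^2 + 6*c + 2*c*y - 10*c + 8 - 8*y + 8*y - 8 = -2*c^2 + 2*c*y - 4*c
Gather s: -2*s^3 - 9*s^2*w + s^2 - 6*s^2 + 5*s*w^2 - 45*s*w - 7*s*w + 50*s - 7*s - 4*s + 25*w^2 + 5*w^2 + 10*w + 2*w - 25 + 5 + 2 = -2*s^3 + s^2*(-9*w - 5) + s*(5*w^2 - 52*w + 39) + 30*w^2 + 12*w - 18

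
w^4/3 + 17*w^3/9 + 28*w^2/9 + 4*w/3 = w*(w/3 + 1)*(w + 2/3)*(w + 2)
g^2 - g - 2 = (g - 2)*(g + 1)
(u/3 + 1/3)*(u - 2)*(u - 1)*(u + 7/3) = u^4/3 + u^3/9 - 17*u^2/9 - u/9 + 14/9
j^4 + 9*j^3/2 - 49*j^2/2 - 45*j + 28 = (j - 4)*(j - 1/2)*(j + 2)*(j + 7)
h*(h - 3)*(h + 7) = h^3 + 4*h^2 - 21*h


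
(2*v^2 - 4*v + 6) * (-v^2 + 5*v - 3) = -2*v^4 + 14*v^3 - 32*v^2 + 42*v - 18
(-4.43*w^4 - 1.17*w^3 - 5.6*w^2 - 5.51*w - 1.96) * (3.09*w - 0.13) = -13.6887*w^5 - 3.0394*w^4 - 17.1519*w^3 - 16.2979*w^2 - 5.3401*w + 0.2548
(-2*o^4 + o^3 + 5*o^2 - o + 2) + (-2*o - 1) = -2*o^4 + o^3 + 5*o^2 - 3*o + 1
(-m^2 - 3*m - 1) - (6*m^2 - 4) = -7*m^2 - 3*m + 3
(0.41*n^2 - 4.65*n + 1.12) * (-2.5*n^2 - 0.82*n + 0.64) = -1.025*n^4 + 11.2888*n^3 + 1.2754*n^2 - 3.8944*n + 0.7168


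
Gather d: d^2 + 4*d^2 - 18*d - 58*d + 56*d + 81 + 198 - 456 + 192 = 5*d^2 - 20*d + 15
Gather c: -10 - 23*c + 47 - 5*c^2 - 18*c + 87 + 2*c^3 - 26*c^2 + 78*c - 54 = 2*c^3 - 31*c^2 + 37*c + 70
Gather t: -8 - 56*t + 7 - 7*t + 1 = -63*t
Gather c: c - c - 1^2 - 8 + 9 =0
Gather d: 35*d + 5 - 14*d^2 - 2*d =-14*d^2 + 33*d + 5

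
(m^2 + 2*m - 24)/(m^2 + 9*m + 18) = (m - 4)/(m + 3)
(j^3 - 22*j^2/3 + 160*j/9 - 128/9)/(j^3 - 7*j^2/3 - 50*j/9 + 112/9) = (3*j - 8)/(3*j + 7)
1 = 1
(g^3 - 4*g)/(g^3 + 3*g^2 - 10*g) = (g + 2)/(g + 5)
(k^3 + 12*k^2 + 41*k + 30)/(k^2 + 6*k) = k + 6 + 5/k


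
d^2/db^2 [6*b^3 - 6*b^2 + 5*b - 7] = 36*b - 12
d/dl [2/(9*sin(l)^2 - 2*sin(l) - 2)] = 4*(1 - 9*sin(l))*cos(l)/(-9*sin(l)^2 + 2*sin(l) + 2)^2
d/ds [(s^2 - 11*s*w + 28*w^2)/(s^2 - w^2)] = w*(11*s^2 - 58*s*w + 11*w^2)/(s^4 - 2*s^2*w^2 + w^4)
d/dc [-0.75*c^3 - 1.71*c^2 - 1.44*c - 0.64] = -2.25*c^2 - 3.42*c - 1.44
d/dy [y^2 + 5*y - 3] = 2*y + 5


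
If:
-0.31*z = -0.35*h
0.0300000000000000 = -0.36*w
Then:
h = 0.885714285714286*z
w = -0.08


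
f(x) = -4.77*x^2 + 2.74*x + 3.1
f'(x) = 2.74 - 9.54*x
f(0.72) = 2.60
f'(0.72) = -4.13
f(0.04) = 3.20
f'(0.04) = 2.36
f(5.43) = -122.66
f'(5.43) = -49.06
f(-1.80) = -17.29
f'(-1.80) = 19.91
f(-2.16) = -25.07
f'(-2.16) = 23.35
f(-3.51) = -65.28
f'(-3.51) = 36.23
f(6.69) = -192.06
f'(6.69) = -61.08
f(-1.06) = -5.16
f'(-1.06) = 12.85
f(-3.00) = -48.05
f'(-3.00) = 31.36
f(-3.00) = -48.05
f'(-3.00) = 31.36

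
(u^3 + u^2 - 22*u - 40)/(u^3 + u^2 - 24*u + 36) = (u^3 + u^2 - 22*u - 40)/(u^3 + u^2 - 24*u + 36)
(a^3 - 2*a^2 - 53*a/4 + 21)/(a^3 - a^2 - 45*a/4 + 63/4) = (a - 4)/(a - 3)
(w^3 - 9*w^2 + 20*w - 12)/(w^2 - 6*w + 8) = (w^2 - 7*w + 6)/(w - 4)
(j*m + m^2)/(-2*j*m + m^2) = (-j - m)/(2*j - m)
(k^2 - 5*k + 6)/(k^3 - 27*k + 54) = (k - 2)/(k^2 + 3*k - 18)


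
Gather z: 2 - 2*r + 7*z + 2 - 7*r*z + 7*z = -2*r + z*(14 - 7*r) + 4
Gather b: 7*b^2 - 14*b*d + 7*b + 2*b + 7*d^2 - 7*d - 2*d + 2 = 7*b^2 + b*(9 - 14*d) + 7*d^2 - 9*d + 2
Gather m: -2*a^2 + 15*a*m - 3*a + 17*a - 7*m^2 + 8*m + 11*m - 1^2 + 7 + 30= -2*a^2 + 14*a - 7*m^2 + m*(15*a + 19) + 36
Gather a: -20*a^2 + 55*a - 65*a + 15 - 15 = -20*a^2 - 10*a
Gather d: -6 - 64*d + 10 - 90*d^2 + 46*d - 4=-90*d^2 - 18*d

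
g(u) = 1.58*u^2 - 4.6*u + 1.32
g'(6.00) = 14.36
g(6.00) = 30.60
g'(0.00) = -4.60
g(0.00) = 1.32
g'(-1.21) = -8.42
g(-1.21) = 9.20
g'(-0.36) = -5.74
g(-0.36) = 3.18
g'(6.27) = 15.21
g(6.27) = 34.59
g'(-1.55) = -9.50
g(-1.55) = 12.25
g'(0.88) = -1.82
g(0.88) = -1.50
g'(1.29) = -0.52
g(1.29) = -1.98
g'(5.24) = 11.96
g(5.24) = 20.60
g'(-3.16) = -14.59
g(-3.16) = 31.63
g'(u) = 3.16*u - 4.6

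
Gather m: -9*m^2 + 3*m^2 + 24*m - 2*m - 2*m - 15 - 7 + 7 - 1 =-6*m^2 + 20*m - 16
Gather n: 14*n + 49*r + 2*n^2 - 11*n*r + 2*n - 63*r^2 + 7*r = 2*n^2 + n*(16 - 11*r) - 63*r^2 + 56*r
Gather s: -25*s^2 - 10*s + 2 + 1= -25*s^2 - 10*s + 3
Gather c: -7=-7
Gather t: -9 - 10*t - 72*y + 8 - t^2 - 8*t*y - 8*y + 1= -t^2 + t*(-8*y - 10) - 80*y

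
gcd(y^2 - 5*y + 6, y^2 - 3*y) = y - 3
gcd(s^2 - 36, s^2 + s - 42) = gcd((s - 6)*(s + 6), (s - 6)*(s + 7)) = s - 6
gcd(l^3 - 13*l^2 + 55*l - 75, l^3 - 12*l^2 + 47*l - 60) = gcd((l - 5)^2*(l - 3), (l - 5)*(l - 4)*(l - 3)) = l^2 - 8*l + 15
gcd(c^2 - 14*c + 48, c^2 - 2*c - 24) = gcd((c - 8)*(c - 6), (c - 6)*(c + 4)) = c - 6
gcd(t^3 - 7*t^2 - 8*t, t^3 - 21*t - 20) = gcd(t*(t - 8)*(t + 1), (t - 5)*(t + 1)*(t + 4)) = t + 1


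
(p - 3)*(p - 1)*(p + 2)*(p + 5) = p^4 + 3*p^3 - 15*p^2 - 19*p + 30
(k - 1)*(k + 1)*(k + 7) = k^3 + 7*k^2 - k - 7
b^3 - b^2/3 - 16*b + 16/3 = (b - 4)*(b - 1/3)*(b + 4)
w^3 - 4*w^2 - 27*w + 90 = (w - 6)*(w - 3)*(w + 5)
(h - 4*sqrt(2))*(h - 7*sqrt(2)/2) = h^2 - 15*sqrt(2)*h/2 + 28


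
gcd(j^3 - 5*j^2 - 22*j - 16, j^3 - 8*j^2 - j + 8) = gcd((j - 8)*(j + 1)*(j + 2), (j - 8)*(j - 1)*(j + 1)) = j^2 - 7*j - 8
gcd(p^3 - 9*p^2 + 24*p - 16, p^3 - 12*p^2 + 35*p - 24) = p - 1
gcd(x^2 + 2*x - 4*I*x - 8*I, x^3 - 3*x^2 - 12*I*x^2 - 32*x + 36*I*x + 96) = x - 4*I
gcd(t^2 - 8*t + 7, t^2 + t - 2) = t - 1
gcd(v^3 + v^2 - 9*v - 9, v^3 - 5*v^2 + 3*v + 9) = v^2 - 2*v - 3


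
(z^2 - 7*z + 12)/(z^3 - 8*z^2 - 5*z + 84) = (z - 3)/(z^2 - 4*z - 21)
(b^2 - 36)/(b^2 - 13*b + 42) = (b + 6)/(b - 7)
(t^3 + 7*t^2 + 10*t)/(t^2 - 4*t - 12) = t*(t + 5)/(t - 6)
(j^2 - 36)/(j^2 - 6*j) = (j + 6)/j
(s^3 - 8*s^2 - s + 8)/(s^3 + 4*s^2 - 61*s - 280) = (s^2 - 1)/(s^2 + 12*s + 35)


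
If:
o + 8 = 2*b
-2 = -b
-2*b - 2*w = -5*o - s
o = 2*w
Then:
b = 2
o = -4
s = 20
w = -2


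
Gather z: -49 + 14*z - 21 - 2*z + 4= 12*z - 66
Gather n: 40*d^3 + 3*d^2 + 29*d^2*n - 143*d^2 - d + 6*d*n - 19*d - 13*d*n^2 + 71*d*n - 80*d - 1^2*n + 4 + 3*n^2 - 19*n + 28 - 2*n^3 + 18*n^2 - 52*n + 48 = 40*d^3 - 140*d^2 - 100*d - 2*n^3 + n^2*(21 - 13*d) + n*(29*d^2 + 77*d - 72) + 80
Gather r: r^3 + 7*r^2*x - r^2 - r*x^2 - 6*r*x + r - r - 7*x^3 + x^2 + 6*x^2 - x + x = r^3 + r^2*(7*x - 1) + r*(-x^2 - 6*x) - 7*x^3 + 7*x^2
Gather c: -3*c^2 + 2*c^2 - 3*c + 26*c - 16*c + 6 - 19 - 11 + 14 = -c^2 + 7*c - 10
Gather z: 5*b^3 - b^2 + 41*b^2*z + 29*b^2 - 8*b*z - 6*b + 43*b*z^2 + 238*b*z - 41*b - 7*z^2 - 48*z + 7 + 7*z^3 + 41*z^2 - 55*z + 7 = 5*b^3 + 28*b^2 - 47*b + 7*z^3 + z^2*(43*b + 34) + z*(41*b^2 + 230*b - 103) + 14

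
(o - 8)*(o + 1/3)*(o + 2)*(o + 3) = o^4 - 8*o^3/3 - 35*o^2 - 178*o/3 - 16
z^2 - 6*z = z*(z - 6)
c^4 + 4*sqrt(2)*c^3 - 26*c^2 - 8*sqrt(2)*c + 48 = (c - 2*sqrt(2))*(c - sqrt(2))*(c + sqrt(2))*(c + 6*sqrt(2))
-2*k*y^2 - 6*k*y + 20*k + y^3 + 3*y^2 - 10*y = (-2*k + y)*(y - 2)*(y + 5)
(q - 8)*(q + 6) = q^2 - 2*q - 48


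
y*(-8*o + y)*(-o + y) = 8*o^2*y - 9*o*y^2 + y^3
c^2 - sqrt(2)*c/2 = c*(c - sqrt(2)/2)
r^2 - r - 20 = (r - 5)*(r + 4)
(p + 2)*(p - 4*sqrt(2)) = p^2 - 4*sqrt(2)*p + 2*p - 8*sqrt(2)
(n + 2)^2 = n^2 + 4*n + 4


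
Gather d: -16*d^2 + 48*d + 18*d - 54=-16*d^2 + 66*d - 54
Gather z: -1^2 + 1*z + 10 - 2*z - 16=-z - 7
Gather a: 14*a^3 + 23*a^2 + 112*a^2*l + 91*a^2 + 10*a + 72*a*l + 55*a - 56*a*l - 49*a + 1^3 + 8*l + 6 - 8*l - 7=14*a^3 + a^2*(112*l + 114) + a*(16*l + 16)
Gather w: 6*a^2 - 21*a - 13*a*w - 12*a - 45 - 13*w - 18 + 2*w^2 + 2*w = 6*a^2 - 33*a + 2*w^2 + w*(-13*a - 11) - 63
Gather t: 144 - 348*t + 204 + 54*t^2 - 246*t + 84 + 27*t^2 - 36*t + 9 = 81*t^2 - 630*t + 441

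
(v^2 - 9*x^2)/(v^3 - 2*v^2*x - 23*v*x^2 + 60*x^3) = (-v - 3*x)/(-v^2 - v*x + 20*x^2)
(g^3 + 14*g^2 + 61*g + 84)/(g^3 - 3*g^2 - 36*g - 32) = (g^2 + 10*g + 21)/(g^2 - 7*g - 8)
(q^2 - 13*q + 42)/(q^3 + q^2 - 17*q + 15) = (q^2 - 13*q + 42)/(q^3 + q^2 - 17*q + 15)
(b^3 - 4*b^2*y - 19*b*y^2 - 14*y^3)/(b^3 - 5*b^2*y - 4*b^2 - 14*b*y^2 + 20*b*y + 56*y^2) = (b + y)/(b - 4)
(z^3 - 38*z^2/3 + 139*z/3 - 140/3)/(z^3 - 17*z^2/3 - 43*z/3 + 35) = (z - 4)/(z + 3)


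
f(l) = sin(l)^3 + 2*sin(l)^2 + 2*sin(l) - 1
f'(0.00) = 2.00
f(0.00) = -1.00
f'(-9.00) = -0.78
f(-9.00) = -1.55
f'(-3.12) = -1.91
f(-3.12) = -1.04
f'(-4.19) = -3.85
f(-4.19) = 2.89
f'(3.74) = -0.58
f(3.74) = -1.67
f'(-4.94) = 1.97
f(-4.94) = 3.77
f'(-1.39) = 0.17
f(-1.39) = -1.98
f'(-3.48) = -3.45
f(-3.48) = -0.08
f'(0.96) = 4.18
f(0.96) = 2.53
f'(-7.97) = -0.11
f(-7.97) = -1.99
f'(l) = 3*sin(l)^2*cos(l) + 4*sin(l)*cos(l) + 2*cos(l)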